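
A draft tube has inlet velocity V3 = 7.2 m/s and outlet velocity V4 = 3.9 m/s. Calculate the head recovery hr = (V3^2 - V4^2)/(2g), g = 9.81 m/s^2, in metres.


hr = (7.2^2 - 3.9^2) / (2*9.81) = 1.8670 m


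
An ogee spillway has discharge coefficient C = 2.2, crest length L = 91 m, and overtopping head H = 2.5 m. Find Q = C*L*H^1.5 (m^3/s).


Q = 2.2 * 91 * 2.5^1.5 = 791.3600 m^3/s


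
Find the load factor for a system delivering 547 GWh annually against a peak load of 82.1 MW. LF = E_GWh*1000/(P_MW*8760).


LF = 547 * 1000 / (82.1 * 8760) = 0.7606


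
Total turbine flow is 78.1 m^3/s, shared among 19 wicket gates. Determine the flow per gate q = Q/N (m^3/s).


q = 78.1 / 19 = 4.1105 m^3/s


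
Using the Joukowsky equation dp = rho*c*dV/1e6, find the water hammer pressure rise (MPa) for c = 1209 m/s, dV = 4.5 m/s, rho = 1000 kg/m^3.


dp = 1000 * 1209 * 4.5 / 1e6 = 5.4405 MPa


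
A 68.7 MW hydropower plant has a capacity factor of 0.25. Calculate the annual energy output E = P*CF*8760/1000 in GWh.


E = 68.7 * 0.25 * 8760 / 1000 = 150.4530 GWh


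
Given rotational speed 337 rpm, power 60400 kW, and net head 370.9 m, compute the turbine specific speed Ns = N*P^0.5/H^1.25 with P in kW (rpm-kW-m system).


Ns = 337 * 60400^0.5 / 370.9^1.25 = 50.8835


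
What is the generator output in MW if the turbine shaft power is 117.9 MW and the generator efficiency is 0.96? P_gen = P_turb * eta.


P_gen = 117.9 * 0.96 = 113.1840 MW


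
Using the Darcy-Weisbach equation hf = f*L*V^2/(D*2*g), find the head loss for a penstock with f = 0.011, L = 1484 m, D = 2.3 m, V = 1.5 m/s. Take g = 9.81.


hf = 0.011 * 1484 * 1.5^2 / (2.3 * 2 * 9.81) = 0.8139 m


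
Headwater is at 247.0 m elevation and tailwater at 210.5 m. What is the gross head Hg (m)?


Hg = 247.0 - 210.5 = 36.5000 m


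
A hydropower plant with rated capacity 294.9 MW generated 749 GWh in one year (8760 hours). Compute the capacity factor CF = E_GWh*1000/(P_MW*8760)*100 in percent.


CF = 749 * 1000 / (294.9 * 8760) * 100 = 28.9937 %


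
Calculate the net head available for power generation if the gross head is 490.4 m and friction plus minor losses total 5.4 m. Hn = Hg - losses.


Hn = 490.4 - 5.4 = 485.0000 m


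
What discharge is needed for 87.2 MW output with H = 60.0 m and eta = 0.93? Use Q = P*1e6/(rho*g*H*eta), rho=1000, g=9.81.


Q = 87.2 * 1e6 / (1000 * 9.81 * 60.0 * 0.93) = 159.2991 m^3/s


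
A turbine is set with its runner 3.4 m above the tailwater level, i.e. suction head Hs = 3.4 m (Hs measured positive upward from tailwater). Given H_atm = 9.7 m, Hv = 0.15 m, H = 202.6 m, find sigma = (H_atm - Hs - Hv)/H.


sigma = (9.7 - 3.4 - 0.15) / 202.6 = 0.0304


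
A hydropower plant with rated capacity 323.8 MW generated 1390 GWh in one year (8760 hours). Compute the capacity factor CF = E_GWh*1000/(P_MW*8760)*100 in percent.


CF = 1390 * 1000 / (323.8 * 8760) * 100 = 49.0043 %


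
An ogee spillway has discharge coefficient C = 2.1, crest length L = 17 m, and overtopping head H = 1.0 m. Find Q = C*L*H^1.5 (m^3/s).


Q = 2.1 * 17 * 1.0^1.5 = 35.7000 m^3/s


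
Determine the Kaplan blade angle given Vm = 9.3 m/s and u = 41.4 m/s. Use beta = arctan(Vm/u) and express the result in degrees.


beta = arctan(9.3 / 41.4) = 12.6606 degrees


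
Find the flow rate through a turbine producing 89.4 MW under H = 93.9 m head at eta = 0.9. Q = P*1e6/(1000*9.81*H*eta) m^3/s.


Q = 89.4 * 1e6 / (1000 * 9.81 * 93.9 * 0.9) = 107.8352 m^3/s


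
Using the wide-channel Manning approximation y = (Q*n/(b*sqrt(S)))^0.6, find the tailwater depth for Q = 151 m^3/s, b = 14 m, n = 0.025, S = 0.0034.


y = (151 * 0.025 / (14 * 0.0034^0.5))^0.6 = 2.5063 m


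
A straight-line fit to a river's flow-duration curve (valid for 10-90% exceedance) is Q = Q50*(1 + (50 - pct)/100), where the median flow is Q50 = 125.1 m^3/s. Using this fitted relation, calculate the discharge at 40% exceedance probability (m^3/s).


Q = 125.1 * (1 + (50 - 40)/100) = 137.6100 m^3/s


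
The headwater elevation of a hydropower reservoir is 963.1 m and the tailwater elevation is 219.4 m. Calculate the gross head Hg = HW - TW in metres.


Hg = 963.1 - 219.4 = 743.7000 m


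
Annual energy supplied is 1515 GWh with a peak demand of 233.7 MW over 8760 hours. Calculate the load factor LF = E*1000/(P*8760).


LF = 1515 * 1000 / (233.7 * 8760) = 0.7400


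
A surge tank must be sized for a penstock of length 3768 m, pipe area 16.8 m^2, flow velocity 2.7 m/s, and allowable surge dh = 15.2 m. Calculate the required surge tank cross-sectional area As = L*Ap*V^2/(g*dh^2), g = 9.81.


As = 3768 * 16.8 * 2.7^2 / (9.81 * 15.2^2) = 203.6064 m^2


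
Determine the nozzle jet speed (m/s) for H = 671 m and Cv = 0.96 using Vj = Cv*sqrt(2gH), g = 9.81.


Vj = 0.96 * sqrt(2*9.81*671) = 110.1494 m/s


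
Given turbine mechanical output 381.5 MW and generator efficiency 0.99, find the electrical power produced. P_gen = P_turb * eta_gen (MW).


P_gen = 381.5 * 0.99 = 377.6850 MW


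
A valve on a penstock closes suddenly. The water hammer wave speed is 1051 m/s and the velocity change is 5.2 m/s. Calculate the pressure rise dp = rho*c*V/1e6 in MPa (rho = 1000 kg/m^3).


dp = 1000 * 1051 * 5.2 / 1e6 = 5.4652 MPa


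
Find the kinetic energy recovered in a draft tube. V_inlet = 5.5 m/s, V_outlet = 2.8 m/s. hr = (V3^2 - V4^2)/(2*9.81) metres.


hr = (5.5^2 - 2.8^2) / (2*9.81) = 1.1422 m


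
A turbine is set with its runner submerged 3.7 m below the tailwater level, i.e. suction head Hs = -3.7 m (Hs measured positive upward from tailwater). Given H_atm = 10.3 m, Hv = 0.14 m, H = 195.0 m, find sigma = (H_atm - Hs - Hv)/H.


sigma = (10.3 - (-3.7) - 0.14) / 195.0 = 0.0711


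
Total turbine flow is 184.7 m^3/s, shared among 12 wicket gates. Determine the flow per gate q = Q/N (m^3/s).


q = 184.7 / 12 = 15.3917 m^3/s


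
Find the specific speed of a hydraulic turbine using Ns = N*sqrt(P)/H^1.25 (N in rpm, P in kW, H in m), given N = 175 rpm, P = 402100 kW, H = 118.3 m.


Ns = 175 * 402100^0.5 / 118.3^1.25 = 284.4292


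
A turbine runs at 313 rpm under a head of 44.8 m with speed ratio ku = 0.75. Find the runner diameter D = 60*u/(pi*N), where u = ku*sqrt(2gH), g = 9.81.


u = 0.75 * sqrt(2*9.81*44.8) = 22.2356 m/s
D = 60 * 22.2356 / (pi * 313) = 1.3568 m


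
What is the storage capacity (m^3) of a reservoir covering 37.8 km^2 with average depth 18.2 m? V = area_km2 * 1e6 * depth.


V = 37.8 * 1e6 * 18.2 = 6.8796e+08 m^3


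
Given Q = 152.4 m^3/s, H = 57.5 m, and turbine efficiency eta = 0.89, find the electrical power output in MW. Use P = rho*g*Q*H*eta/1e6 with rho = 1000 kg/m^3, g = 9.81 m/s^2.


P = 1000 * 9.81 * 152.4 * 57.5 * 0.89 / 1e6 = 76.5089 MW


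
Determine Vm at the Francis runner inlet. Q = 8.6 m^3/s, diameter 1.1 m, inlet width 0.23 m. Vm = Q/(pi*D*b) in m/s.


Vm = 8.6 / (pi * 1.1 * 0.23) = 10.8200 m/s


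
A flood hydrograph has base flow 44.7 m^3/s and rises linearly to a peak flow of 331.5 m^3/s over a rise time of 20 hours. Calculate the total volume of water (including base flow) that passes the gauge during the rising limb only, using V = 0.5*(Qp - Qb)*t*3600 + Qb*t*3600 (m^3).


V = 0.5*(331.5 - 44.7)*20*3600 + 44.7*20*3600 = 1.3543e+07 m^3


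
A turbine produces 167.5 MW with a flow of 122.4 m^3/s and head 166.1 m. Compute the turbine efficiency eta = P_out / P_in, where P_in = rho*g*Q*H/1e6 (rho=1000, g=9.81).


P_in = 1000 * 9.81 * 122.4 * 166.1 / 1e6 = 199.4436 MW
eta = 167.5 / 199.4436 = 0.8398


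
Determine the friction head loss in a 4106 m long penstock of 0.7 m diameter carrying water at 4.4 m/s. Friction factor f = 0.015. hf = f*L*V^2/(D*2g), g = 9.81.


hf = 0.015 * 4106 * 4.4^2 / (0.7 * 2 * 9.81) = 86.8197 m


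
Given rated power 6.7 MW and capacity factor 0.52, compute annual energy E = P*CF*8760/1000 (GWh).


E = 6.7 * 0.52 * 8760 / 1000 = 30.5198 GWh


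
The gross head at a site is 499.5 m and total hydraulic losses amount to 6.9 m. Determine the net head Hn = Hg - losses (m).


Hn = 499.5 - 6.9 = 492.6000 m


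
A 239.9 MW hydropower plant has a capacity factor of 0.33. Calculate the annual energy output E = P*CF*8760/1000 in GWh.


E = 239.9 * 0.33 * 8760 / 1000 = 693.5029 GWh


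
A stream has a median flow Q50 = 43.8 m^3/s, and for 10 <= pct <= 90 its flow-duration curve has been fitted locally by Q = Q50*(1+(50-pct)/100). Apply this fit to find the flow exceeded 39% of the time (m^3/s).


Q = 43.8 * (1 + (50 - 39)/100) = 48.6180 m^3/s


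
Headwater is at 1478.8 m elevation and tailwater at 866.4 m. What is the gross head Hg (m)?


Hg = 1478.8 - 866.4 = 612.4000 m


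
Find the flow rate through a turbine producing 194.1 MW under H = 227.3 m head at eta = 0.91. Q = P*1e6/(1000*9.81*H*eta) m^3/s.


Q = 194.1 * 1e6 / (1000 * 9.81 * 227.3 * 0.91) = 95.6568 m^3/s


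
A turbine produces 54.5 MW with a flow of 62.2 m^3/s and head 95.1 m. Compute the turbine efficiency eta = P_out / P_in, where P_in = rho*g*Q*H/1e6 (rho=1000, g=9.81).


P_in = 1000 * 9.81 * 62.2 * 95.1 / 1e6 = 58.0283 MW
eta = 54.5 / 58.0283 = 0.9392


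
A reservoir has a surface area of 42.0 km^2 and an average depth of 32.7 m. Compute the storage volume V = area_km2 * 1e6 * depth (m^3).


V = 42.0 * 1e6 * 32.7 = 1.3734e+09 m^3


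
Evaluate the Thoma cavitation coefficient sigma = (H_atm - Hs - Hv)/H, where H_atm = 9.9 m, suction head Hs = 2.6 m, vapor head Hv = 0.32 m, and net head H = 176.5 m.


sigma = (9.9 - 2.6 - 0.32) / 176.5 = 0.0395


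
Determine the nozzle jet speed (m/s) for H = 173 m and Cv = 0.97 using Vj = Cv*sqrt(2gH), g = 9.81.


Vj = 0.97 * sqrt(2*9.81*173) = 56.5125 m/s


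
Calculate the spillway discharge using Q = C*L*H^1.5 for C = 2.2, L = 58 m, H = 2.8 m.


Q = 2.2 * 58 * 2.8^1.5 = 597.8438 m^3/s


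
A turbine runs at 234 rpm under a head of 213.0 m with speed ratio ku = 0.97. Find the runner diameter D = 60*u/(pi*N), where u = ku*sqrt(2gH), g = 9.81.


u = 0.97 * sqrt(2*9.81*213.0) = 62.7063 m/s
D = 60 * 62.7063 / (pi * 234) = 5.1180 m


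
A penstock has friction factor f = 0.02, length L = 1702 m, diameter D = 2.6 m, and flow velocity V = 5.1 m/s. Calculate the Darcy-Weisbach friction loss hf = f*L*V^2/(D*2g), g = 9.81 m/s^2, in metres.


hf = 0.02 * 1702 * 5.1^2 / (2.6 * 2 * 9.81) = 17.3563 m


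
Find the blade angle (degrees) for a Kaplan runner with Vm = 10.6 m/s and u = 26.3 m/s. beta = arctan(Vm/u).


beta = arctan(10.6 / 26.3) = 21.9515 degrees


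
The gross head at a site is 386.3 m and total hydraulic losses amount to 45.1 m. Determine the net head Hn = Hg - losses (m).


Hn = 386.3 - 45.1 = 341.2000 m


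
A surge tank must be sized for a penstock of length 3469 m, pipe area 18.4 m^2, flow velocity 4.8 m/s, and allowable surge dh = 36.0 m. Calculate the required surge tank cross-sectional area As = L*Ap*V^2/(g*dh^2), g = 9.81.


As = 3469 * 18.4 * 4.8^2 / (9.81 * 36.0^2) = 115.6726 m^2


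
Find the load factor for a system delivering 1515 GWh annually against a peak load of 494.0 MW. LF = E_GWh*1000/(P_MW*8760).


LF = 1515 * 1000 / (494.0 * 8760) = 0.3501


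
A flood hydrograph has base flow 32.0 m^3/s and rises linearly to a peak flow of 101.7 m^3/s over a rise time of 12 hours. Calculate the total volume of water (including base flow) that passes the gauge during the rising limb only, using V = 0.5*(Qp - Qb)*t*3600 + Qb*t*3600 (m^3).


V = 0.5*(101.7 - 32.0)*12*3600 + 32.0*12*3600 = 2.8879e+06 m^3


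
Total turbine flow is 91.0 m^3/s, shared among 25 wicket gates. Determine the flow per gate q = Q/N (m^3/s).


q = 91.0 / 25 = 3.6400 m^3/s


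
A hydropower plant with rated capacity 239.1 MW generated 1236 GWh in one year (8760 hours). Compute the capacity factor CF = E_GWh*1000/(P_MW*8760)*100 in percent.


CF = 1236 * 1000 / (239.1 * 8760) * 100 = 59.0112 %


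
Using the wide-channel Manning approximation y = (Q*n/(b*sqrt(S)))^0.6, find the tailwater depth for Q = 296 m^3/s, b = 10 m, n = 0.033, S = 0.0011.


y = (296 * 0.033 / (10 * 0.0011^0.5))^0.6 = 7.6114 m


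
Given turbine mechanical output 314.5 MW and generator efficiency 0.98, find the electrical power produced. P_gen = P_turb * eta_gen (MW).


P_gen = 314.5 * 0.98 = 308.2100 MW


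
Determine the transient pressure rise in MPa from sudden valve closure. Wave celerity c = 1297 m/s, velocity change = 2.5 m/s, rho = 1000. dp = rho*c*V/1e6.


dp = 1000 * 1297 * 2.5 / 1e6 = 3.2425 MPa


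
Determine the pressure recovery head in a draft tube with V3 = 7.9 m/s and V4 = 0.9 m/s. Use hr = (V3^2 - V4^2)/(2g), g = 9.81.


hr = (7.9^2 - 0.9^2) / (2*9.81) = 3.1397 m


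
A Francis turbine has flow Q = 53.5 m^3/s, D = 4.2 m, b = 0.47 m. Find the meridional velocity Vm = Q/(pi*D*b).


Vm = 53.5 / (pi * 4.2 * 0.47) = 8.6269 m/s


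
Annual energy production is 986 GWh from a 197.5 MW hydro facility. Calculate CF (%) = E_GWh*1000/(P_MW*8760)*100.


CF = 986 * 1000 / (197.5 * 8760) * 100 = 56.9909 %


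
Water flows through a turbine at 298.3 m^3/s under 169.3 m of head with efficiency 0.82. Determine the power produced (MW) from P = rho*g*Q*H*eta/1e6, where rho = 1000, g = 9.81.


P = 1000 * 9.81 * 298.3 * 169.3 * 0.82 / 1e6 = 406.2497 MW


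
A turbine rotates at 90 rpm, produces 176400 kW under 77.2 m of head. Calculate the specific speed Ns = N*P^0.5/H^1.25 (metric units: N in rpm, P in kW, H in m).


Ns = 90 * 176400^0.5 / 77.2^1.25 = 165.1848


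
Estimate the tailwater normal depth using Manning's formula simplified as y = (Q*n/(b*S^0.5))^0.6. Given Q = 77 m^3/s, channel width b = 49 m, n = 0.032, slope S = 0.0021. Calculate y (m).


y = (77 * 0.032 / (49 * 0.0021^0.5))^0.6 = 1.0573 m


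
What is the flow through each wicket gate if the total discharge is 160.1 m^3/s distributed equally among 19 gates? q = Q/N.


q = 160.1 / 19 = 8.4263 m^3/s


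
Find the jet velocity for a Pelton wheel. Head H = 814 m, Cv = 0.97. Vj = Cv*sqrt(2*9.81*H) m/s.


Vj = 0.97 * sqrt(2*9.81*814) = 122.5839 m/s


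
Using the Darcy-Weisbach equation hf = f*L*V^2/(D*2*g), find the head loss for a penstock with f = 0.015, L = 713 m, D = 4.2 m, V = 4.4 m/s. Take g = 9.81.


hf = 0.015 * 713 * 4.4^2 / (4.2 * 2 * 9.81) = 2.5127 m


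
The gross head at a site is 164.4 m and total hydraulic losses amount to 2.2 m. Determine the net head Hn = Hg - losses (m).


Hn = 164.4 - 2.2 = 162.2000 m


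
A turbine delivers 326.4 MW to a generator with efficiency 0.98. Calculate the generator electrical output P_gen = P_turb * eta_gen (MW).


P_gen = 326.4 * 0.98 = 319.8720 MW


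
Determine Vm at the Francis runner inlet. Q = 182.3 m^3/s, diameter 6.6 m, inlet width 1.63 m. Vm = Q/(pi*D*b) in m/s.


Vm = 182.3 / (pi * 6.6 * 1.63) = 5.3939 m/s


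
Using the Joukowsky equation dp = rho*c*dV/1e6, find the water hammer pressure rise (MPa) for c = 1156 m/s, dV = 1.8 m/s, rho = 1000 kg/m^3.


dp = 1000 * 1156 * 1.8 / 1e6 = 2.0808 MPa


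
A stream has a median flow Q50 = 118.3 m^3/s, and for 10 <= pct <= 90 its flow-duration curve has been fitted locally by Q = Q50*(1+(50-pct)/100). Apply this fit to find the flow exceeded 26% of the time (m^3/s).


Q = 118.3 * (1 + (50 - 26)/100) = 146.6920 m^3/s


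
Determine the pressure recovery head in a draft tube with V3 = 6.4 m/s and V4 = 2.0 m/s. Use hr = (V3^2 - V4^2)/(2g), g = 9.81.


hr = (6.4^2 - 2.0^2) / (2*9.81) = 1.8838 m


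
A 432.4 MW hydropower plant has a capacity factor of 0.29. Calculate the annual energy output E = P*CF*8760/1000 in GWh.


E = 432.4 * 0.29 * 8760 / 1000 = 1098.4690 GWh


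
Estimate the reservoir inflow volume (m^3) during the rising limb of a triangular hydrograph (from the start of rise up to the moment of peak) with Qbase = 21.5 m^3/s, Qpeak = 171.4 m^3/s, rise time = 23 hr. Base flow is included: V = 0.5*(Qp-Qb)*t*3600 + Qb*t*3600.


V = 0.5*(171.4 - 21.5)*23*3600 + 21.5*23*3600 = 7.9861e+06 m^3


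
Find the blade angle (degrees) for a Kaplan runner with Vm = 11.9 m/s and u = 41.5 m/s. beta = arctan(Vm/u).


beta = arctan(11.9 / 41.5) = 16.0001 degrees


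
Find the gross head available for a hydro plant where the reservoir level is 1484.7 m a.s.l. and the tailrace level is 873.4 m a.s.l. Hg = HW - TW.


Hg = 1484.7 - 873.4 = 611.3000 m


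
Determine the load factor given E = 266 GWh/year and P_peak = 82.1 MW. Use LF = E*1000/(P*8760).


LF = 266 * 1000 / (82.1 * 8760) = 0.3699


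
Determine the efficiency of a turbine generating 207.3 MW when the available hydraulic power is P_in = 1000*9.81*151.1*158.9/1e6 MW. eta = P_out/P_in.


P_in = 1000 * 9.81 * 151.1 * 158.9 / 1e6 = 235.5360 MW
eta = 207.3 / 235.5360 = 0.8801


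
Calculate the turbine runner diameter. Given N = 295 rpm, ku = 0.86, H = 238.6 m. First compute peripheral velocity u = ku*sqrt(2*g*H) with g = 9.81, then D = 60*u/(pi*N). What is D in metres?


u = 0.86 * sqrt(2*9.81*238.6) = 58.8414 m/s
D = 60 * 58.8414 / (pi * 295) = 3.8095 m


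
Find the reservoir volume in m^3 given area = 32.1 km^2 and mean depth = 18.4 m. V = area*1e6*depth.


V = 32.1 * 1e6 * 18.4 = 5.9064e+08 m^3


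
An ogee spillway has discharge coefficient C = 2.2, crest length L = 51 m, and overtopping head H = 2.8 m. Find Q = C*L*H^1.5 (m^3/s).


Q = 2.2 * 51 * 2.8^1.5 = 525.6902 m^3/s


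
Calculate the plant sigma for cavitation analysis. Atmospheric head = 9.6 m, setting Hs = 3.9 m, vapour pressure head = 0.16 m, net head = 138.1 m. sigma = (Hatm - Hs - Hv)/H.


sigma = (9.6 - 3.9 - 0.16) / 138.1 = 0.0401


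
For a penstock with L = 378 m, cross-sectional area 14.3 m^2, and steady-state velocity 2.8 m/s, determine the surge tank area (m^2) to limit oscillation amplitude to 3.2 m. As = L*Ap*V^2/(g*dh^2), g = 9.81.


As = 378 * 14.3 * 2.8^2 / (9.81 * 3.2^2) = 421.8664 m^2


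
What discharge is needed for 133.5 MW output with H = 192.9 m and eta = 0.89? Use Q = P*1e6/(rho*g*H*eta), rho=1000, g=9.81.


Q = 133.5 * 1e6 / (1000 * 9.81 * 192.9 * 0.89) = 79.2666 m^3/s


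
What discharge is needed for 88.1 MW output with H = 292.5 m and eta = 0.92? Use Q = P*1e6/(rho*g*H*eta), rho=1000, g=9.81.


Q = 88.1 * 1e6 / (1000 * 9.81 * 292.5 * 0.92) = 33.3728 m^3/s


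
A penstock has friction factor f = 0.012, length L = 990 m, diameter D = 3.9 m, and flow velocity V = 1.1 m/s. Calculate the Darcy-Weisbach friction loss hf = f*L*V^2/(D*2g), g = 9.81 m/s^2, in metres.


hf = 0.012 * 990 * 1.1^2 / (3.9 * 2 * 9.81) = 0.1879 m


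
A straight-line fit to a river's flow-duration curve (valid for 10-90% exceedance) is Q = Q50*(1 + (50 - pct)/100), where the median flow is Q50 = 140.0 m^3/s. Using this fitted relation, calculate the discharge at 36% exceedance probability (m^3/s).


Q = 140.0 * (1 + (50 - 36)/100) = 159.6000 m^3/s


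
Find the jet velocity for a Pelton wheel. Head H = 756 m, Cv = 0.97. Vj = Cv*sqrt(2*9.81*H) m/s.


Vj = 0.97 * sqrt(2*9.81*756) = 118.1360 m/s


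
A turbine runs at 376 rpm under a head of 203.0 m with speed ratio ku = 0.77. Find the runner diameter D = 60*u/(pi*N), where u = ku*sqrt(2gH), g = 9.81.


u = 0.77 * sqrt(2*9.81*203.0) = 48.5946 m/s
D = 60 * 48.5946 / (pi * 376) = 2.4683 m


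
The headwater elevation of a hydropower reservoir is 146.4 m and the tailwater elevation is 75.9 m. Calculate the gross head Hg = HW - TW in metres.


Hg = 146.4 - 75.9 = 70.5000 m


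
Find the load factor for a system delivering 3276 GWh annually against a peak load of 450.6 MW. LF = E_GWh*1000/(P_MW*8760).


LF = 3276 * 1000 / (450.6 * 8760) = 0.8299


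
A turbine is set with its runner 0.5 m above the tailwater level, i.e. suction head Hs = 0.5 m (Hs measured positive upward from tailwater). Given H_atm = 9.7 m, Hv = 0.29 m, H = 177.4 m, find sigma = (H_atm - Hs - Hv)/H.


sigma = (9.7 - 0.5 - 0.29) / 177.4 = 0.0502


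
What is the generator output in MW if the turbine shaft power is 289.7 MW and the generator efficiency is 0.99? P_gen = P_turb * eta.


P_gen = 289.7 * 0.99 = 286.8030 MW


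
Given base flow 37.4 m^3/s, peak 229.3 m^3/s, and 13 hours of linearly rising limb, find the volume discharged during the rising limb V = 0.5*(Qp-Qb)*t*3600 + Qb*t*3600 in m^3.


V = 0.5*(229.3 - 37.4)*13*3600 + 37.4*13*3600 = 6.2408e+06 m^3


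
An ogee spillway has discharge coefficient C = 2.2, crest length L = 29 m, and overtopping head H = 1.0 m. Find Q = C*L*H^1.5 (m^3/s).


Q = 2.2 * 29 * 1.0^1.5 = 63.8000 m^3/s


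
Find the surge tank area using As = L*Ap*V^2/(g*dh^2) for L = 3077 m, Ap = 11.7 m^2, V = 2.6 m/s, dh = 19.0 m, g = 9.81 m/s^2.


As = 3077 * 11.7 * 2.6^2 / (9.81 * 19.0^2) = 68.7201 m^2


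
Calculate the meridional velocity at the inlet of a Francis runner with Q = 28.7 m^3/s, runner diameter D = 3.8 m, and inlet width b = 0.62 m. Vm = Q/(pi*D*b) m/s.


Vm = 28.7 / (pi * 3.8 * 0.62) = 3.8775 m/s


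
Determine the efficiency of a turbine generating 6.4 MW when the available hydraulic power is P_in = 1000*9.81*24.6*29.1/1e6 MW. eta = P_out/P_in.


P_in = 1000 * 9.81 * 24.6 * 29.1 / 1e6 = 7.0226 MW
eta = 6.4 / 7.0226 = 0.9113


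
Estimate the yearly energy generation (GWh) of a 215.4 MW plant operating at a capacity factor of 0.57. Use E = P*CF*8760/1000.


E = 215.4 * 0.57 * 8760 / 1000 = 1075.5353 GWh


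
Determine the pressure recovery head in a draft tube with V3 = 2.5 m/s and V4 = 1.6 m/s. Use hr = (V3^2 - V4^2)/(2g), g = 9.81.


hr = (2.5^2 - 1.6^2) / (2*9.81) = 0.1881 m


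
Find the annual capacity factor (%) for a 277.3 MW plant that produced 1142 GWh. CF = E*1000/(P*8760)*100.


CF = 1142 * 1000 / (277.3 * 8760) * 100 = 47.0124 %


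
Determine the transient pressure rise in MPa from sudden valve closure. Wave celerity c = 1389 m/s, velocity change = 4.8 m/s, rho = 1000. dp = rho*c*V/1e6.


dp = 1000 * 1389 * 4.8 / 1e6 = 6.6672 MPa


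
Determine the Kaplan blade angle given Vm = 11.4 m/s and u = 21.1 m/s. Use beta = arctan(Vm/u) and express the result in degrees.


beta = arctan(11.4 / 21.1) = 28.3817 degrees


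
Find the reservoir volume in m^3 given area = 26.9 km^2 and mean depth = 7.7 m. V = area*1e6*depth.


V = 26.9 * 1e6 * 7.7 = 2.0713e+08 m^3


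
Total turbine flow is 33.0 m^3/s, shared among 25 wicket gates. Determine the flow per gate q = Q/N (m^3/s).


q = 33.0 / 25 = 1.3200 m^3/s


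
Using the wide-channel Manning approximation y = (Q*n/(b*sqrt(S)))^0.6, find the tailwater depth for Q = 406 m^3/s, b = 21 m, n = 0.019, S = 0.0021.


y = (406 * 0.019 / (21 * 0.0021^0.5))^0.6 = 3.4863 m


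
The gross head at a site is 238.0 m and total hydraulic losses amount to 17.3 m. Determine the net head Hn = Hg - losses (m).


Hn = 238.0 - 17.3 = 220.7000 m


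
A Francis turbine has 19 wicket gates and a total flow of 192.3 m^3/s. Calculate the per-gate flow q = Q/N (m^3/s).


q = 192.3 / 19 = 10.1211 m^3/s


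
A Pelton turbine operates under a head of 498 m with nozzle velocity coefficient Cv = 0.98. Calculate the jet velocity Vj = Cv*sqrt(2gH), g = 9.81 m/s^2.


Vj = 0.98 * sqrt(2*9.81*498) = 96.8702 m/s


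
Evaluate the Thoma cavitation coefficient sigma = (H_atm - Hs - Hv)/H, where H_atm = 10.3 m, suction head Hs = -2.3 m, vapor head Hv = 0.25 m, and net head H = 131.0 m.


sigma = (10.3 - (-2.3) - 0.25) / 131.0 = 0.0943


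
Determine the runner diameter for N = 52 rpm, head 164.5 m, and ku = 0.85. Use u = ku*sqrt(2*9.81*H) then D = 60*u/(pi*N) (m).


u = 0.85 * sqrt(2*9.81*164.5) = 48.2894 m/s
D = 60 * 48.2894 / (pi * 52) = 17.7357 m


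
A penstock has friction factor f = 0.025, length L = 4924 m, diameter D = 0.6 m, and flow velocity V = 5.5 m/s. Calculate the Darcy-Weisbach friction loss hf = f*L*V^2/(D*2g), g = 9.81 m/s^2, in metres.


hf = 0.025 * 4924 * 5.5^2 / (0.6 * 2 * 9.81) = 316.3248 m


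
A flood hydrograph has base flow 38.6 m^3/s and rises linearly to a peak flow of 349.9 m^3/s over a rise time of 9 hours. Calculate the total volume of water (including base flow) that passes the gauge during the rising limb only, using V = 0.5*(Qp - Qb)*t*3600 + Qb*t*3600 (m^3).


V = 0.5*(349.9 - 38.6)*9*3600 + 38.6*9*3600 = 6.2937e+06 m^3


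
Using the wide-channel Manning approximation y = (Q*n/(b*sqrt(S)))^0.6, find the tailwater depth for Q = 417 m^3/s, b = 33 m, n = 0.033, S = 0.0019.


y = (417 * 0.033 / (33 * 0.0019^0.5))^0.6 = 3.8766 m


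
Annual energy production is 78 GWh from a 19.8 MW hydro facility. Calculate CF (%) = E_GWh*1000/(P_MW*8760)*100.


CF = 78 * 1000 / (19.8 * 8760) * 100 = 44.9703 %


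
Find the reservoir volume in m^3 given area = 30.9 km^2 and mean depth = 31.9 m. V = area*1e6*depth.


V = 30.9 * 1e6 * 31.9 = 9.8571e+08 m^3


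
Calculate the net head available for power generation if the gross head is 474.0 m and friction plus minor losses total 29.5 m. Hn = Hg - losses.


Hn = 474.0 - 29.5 = 444.5000 m


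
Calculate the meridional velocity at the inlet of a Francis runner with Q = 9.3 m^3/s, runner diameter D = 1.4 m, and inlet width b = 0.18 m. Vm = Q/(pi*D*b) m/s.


Vm = 9.3 / (pi * 1.4 * 0.18) = 11.7472 m/s


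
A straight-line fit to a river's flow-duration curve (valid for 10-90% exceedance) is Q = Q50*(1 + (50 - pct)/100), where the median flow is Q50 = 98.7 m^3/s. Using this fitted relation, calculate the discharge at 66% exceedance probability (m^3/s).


Q = 98.7 * (1 + (50 - 66)/100) = 82.9080 m^3/s


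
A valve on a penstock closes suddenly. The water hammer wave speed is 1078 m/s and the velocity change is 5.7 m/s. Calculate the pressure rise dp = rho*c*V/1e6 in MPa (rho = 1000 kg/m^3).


dp = 1000 * 1078 * 5.7 / 1e6 = 6.1446 MPa


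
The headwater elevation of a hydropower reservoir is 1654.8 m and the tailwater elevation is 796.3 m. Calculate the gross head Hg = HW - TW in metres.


Hg = 1654.8 - 796.3 = 858.5000 m


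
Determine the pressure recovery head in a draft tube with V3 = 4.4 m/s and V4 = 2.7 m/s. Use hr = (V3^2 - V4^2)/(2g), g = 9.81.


hr = (4.4^2 - 2.7^2) / (2*9.81) = 0.6152 m


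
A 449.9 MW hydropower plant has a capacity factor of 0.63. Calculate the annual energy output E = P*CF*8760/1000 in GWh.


E = 449.9 * 0.63 * 8760 / 1000 = 2482.9081 GWh


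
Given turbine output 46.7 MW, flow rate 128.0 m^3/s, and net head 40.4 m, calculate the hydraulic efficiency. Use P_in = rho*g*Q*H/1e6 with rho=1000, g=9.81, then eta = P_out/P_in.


P_in = 1000 * 9.81 * 128.0 * 40.4 / 1e6 = 50.7295 MW
eta = 46.7 / 50.7295 = 0.9206


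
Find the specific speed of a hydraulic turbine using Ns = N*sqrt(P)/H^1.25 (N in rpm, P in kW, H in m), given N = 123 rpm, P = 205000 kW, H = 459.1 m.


Ns = 123 * 205000^0.5 / 459.1^1.25 = 26.2058


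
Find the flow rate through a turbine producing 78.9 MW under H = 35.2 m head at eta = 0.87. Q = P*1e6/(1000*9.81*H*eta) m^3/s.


Q = 78.9 * 1e6 / (1000 * 9.81 * 35.2 * 0.87) = 262.6311 m^3/s


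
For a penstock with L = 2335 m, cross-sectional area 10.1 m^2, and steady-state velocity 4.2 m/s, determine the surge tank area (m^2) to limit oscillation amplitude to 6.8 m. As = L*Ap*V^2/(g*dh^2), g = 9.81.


As = 2335 * 10.1 * 4.2^2 / (9.81 * 6.8^2) = 917.1070 m^2


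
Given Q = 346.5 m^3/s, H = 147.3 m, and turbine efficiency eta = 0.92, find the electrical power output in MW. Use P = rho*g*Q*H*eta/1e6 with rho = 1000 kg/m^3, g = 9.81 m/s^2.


P = 1000 * 9.81 * 346.5 * 147.3 * 0.92 / 1e6 = 460.6412 MW


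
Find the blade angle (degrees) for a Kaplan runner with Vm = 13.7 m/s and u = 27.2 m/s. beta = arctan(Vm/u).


beta = arctan(13.7 / 27.2) = 26.7333 degrees


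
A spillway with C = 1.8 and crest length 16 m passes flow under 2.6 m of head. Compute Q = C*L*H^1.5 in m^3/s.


Q = 1.8 * 16 * 2.6^1.5 = 120.7404 m^3/s


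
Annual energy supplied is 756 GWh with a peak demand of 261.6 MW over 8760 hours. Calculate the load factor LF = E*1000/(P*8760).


LF = 756 * 1000 / (261.6 * 8760) = 0.3299


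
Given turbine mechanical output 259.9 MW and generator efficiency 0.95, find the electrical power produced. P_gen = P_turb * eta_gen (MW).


P_gen = 259.9 * 0.95 = 246.9050 MW


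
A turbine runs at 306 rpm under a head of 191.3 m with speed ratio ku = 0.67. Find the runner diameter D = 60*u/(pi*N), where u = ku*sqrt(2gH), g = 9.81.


u = 0.67 * sqrt(2*9.81*191.3) = 41.0470 m/s
D = 60 * 41.0470 / (pi * 306) = 2.5619 m


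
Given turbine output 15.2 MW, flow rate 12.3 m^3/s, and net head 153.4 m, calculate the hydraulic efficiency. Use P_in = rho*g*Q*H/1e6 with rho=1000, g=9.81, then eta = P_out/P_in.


P_in = 1000 * 9.81 * 12.3 * 153.4 / 1e6 = 18.5097 MW
eta = 15.2 / 18.5097 = 0.8212


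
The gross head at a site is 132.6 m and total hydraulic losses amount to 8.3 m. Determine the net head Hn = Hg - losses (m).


Hn = 132.6 - 8.3 = 124.3000 m


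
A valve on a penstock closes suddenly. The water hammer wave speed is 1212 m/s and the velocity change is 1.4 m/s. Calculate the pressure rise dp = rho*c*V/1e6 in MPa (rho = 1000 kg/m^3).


dp = 1000 * 1212 * 1.4 / 1e6 = 1.6968 MPa


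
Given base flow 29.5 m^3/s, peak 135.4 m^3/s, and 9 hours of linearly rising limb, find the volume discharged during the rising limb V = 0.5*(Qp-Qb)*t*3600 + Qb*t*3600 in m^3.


V = 0.5*(135.4 - 29.5)*9*3600 + 29.5*9*3600 = 2.6714e+06 m^3


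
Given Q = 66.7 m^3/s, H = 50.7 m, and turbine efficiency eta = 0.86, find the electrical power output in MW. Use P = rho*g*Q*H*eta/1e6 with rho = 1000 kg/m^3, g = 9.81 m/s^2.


P = 1000 * 9.81 * 66.7 * 50.7 * 0.86 / 1e6 = 28.5300 MW


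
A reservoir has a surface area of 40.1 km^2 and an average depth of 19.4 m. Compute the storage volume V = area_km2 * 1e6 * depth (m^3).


V = 40.1 * 1e6 * 19.4 = 7.7794e+08 m^3


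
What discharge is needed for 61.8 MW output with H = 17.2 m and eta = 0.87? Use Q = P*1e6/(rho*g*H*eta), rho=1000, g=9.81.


Q = 61.8 * 1e6 / (1000 * 9.81 * 17.2 * 0.87) = 420.9900 m^3/s


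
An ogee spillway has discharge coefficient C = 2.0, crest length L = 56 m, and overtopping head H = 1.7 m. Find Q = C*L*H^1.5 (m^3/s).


Q = 2.0 * 56 * 1.7^1.5 = 248.2512 m^3/s


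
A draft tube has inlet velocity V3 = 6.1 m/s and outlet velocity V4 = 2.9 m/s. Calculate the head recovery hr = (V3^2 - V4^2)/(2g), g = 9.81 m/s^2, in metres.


hr = (6.1^2 - 2.9^2) / (2*9.81) = 1.4679 m


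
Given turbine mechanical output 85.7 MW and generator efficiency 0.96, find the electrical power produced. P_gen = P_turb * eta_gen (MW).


P_gen = 85.7 * 0.96 = 82.2720 MW


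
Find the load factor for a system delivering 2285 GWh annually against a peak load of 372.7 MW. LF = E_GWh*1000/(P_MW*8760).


LF = 2285 * 1000 / (372.7 * 8760) = 0.6999


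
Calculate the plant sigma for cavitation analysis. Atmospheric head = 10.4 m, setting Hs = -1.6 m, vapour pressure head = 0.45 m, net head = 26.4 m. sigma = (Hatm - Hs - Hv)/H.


sigma = (10.4 - (-1.6) - 0.45) / 26.4 = 0.4375


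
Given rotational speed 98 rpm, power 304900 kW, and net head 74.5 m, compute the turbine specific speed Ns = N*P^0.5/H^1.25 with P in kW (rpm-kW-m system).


Ns = 98 * 304900^0.5 / 74.5^1.25 = 247.2347


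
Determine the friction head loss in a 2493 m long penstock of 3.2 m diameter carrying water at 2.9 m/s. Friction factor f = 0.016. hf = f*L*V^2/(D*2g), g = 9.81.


hf = 0.016 * 2493 * 2.9^2 / (3.2 * 2 * 9.81) = 5.3431 m


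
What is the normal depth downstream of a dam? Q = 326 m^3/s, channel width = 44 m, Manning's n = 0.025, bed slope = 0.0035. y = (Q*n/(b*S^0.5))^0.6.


y = (326 * 0.025 / (44 * 0.0035^0.5))^0.6 = 1.9834 m


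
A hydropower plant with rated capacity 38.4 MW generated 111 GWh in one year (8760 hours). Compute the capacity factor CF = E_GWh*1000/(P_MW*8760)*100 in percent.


CF = 111 * 1000 / (38.4 * 8760) * 100 = 32.9980 %


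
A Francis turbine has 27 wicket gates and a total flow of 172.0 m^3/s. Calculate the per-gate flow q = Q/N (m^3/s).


q = 172.0 / 27 = 6.3704 m^3/s


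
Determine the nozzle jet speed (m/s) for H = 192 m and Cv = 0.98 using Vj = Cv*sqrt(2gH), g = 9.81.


Vj = 0.98 * sqrt(2*9.81*192) = 60.1487 m/s


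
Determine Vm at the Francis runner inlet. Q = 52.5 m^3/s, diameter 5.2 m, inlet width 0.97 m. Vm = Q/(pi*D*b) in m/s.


Vm = 52.5 / (pi * 5.2 * 0.97) = 3.3131 m/s


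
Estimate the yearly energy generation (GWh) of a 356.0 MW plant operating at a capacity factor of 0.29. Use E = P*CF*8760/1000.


E = 356.0 * 0.29 * 8760 / 1000 = 904.3824 GWh


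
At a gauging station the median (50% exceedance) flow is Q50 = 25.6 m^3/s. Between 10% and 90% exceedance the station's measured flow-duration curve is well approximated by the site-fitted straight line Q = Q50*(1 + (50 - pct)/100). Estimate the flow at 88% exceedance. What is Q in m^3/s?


Q = 25.6 * (1 + (50 - 88)/100) = 15.8720 m^3/s


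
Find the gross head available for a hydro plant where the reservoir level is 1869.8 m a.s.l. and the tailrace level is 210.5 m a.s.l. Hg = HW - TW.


Hg = 1869.8 - 210.5 = 1659.3000 m


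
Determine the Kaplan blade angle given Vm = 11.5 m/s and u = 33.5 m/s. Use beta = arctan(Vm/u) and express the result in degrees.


beta = arctan(11.5 / 33.5) = 18.9465 degrees


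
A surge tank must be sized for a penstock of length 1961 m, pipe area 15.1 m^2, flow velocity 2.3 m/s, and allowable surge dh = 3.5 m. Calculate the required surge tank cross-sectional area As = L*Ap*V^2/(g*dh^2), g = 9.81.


As = 1961 * 15.1 * 2.3^2 / (9.81 * 3.5^2) = 1303.4822 m^2


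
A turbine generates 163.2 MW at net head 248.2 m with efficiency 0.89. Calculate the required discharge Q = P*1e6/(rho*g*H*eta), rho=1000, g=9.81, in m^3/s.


Q = 163.2 * 1e6 / (1000 * 9.81 * 248.2 * 0.89) = 75.3112 m^3/s


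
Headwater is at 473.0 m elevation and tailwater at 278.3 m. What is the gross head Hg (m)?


Hg = 473.0 - 278.3 = 194.7000 m


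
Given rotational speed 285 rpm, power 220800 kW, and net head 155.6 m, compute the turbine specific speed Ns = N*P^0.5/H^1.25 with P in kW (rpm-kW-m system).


Ns = 285 * 220800^0.5 / 155.6^1.25 = 243.6870


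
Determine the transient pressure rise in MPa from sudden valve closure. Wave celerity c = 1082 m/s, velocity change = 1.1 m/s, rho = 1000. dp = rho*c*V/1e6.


dp = 1000 * 1082 * 1.1 / 1e6 = 1.1902 MPa


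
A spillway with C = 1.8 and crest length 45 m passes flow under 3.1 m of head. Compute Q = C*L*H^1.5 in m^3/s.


Q = 1.8 * 45 * 3.1^1.5 = 442.1072 m^3/s


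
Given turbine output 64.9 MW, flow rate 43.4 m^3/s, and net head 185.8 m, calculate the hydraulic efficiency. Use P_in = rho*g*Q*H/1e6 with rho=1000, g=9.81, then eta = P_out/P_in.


P_in = 1000 * 9.81 * 43.4 * 185.8 / 1e6 = 79.1051 MW
eta = 64.9 / 79.1051 = 0.8204


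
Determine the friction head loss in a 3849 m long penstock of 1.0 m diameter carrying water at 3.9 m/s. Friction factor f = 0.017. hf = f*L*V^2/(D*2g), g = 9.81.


hf = 0.017 * 3849 * 3.9^2 / (1.0 * 2 * 9.81) = 50.7256 m


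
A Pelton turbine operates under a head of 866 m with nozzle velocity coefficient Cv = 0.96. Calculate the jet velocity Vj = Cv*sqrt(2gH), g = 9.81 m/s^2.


Vj = 0.96 * sqrt(2*9.81*866) = 125.1353 m/s


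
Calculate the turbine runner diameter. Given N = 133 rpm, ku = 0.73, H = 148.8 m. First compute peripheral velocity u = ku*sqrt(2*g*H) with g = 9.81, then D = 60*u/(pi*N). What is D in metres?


u = 0.73 * sqrt(2*9.81*148.8) = 39.4434 m/s
D = 60 * 39.4434 / (pi * 133) = 5.6640 m


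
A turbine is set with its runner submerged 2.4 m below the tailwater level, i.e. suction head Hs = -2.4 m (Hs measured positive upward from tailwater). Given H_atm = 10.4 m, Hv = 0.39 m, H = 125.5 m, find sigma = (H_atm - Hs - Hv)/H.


sigma = (10.4 - (-2.4) - 0.39) / 125.5 = 0.0989


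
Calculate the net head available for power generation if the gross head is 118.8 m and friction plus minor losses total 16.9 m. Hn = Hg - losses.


Hn = 118.8 - 16.9 = 101.9000 m


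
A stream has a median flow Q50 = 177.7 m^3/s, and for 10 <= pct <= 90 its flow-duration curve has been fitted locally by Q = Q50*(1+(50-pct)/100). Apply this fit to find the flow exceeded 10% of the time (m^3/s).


Q = 177.7 * (1 + (50 - 10)/100) = 248.7800 m^3/s


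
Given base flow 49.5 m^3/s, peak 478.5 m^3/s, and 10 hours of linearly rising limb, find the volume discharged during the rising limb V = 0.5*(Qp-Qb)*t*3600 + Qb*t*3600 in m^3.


V = 0.5*(478.5 - 49.5)*10*3600 + 49.5*10*3600 = 9.5040e+06 m^3


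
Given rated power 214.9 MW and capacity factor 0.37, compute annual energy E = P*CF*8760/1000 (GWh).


E = 214.9 * 0.37 * 8760 / 1000 = 696.5339 GWh


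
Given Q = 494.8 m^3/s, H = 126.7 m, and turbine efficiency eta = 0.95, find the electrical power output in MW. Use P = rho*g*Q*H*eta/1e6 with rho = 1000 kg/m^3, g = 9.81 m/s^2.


P = 1000 * 9.81 * 494.8 * 126.7 * 0.95 / 1e6 = 584.2503 MW


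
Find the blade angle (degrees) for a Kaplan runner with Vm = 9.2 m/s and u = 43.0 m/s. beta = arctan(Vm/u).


beta = arctan(9.2 / 43.0) = 12.0766 degrees


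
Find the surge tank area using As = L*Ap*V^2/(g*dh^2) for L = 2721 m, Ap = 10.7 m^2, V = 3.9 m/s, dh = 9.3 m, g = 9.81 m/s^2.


As = 2721 * 10.7 * 3.9^2 / (9.81 * 9.3^2) = 521.9232 m^2


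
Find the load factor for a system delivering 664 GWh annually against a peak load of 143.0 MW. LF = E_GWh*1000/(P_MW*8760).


LF = 664 * 1000 / (143.0 * 8760) = 0.5301


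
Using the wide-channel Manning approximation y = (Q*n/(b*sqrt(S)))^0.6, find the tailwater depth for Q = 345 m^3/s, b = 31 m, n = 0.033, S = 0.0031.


y = (345 * 0.033 / (31 * 0.0031^0.5))^0.6 = 3.1015 m


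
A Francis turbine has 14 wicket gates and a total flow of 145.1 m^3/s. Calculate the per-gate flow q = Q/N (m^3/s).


q = 145.1 / 14 = 10.3643 m^3/s


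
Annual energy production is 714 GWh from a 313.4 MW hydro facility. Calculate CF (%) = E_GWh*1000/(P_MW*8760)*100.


CF = 714 * 1000 / (313.4 * 8760) * 100 = 26.0073 %


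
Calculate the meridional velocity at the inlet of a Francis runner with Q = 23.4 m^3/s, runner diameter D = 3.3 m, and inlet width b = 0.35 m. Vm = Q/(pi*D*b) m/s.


Vm = 23.4 / (pi * 3.3 * 0.35) = 6.4489 m/s


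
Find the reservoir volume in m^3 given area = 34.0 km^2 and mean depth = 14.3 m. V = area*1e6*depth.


V = 34.0 * 1e6 * 14.3 = 4.8620e+08 m^3


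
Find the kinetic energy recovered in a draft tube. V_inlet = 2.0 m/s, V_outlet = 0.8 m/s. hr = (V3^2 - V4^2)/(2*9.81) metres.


hr = (2.0^2 - 0.8^2) / (2*9.81) = 0.1713 m


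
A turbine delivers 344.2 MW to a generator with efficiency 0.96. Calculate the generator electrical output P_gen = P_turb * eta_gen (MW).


P_gen = 344.2 * 0.96 = 330.4320 MW


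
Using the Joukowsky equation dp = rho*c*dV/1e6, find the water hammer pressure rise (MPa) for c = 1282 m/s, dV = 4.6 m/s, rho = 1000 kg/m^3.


dp = 1000 * 1282 * 4.6 / 1e6 = 5.8972 MPa


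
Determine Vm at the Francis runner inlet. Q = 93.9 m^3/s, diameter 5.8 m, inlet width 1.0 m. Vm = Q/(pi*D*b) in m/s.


Vm = 93.9 / (pi * 5.8 * 1.0) = 5.1533 m/s


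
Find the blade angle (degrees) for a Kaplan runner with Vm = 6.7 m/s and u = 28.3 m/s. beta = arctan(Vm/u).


beta = arctan(6.7 / 28.3) = 13.3195 degrees
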